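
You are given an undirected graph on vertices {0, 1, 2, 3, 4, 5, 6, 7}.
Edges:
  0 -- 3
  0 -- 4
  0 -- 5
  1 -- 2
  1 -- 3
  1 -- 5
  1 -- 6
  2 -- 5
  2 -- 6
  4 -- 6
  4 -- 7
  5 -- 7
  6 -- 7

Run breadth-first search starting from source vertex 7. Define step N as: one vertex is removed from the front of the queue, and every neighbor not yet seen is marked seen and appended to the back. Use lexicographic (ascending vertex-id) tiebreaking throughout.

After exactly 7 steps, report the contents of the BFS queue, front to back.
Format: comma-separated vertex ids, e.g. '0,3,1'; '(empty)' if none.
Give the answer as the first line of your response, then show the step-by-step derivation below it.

3

step 1: dequeue 7; queue=[4,5,6]; order=7
step 2: dequeue 4; queue=[5,6,0]; order=7,4
step 3: dequeue 5; queue=[6,0,1,2]; order=7,4,5
step 4: dequeue 6; queue=[0,1,2]; order=7,4,5,6
step 5: dequeue 0; queue=[1,2,3]; order=7,4,5,6,0
step 6: dequeue 1; queue=[2,3]; order=7,4,5,6,0,1
step 7: dequeue 2; queue=[3]; order=7,4,5,6,0,1,2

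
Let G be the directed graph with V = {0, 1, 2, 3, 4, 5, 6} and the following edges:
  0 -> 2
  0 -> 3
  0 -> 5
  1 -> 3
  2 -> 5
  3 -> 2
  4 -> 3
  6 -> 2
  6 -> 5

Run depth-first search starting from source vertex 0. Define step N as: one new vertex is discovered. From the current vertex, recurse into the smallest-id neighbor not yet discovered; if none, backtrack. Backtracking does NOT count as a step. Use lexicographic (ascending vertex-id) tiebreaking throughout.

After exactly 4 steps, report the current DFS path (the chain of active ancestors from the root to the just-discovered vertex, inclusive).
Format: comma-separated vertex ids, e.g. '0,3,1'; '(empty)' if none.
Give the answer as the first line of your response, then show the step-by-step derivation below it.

0,3

step 1: discover 0; path=0; order=0
step 2: discover 2; path=0>2; order=0,2
step 3: discover 5; path=0>2>5; order=0,2,5
step 4: discover 3; path=0>3; order=0,2,5,3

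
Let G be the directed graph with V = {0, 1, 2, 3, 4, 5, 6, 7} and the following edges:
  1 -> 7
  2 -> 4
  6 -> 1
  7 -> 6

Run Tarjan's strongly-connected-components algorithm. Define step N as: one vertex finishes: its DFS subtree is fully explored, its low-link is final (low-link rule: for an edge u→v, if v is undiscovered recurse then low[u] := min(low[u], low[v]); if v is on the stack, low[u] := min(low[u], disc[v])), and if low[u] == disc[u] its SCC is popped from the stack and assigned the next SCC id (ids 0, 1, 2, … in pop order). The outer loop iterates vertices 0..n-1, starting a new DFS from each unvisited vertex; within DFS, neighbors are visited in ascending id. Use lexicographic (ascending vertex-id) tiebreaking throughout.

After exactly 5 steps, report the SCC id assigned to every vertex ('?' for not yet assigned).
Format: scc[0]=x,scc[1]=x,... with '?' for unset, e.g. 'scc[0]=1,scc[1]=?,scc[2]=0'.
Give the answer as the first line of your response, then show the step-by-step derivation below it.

scc[0]=0,scc[1]=1,scc[2]=?,scc[3]=?,scc[4]=2,scc[5]=?,scc[6]=1,scc[7]=1

step 1: low=(low[0]=0,low[1]=?,low[2]=?,low[3]=?,low[4]=?,low[5]=?,low[6]=?,low[7]=?); scc=(scc[0]=0,scc[1]=?,scc[2]=?,scc[3]=?,scc[4]=?,scc[5]=?,scc[6]=?,scc[7]=?)
step 2: low=(low[0]=0,low[1]=1,low[2]=?,low[3]=?,low[4]=?,low[5]=?,low[6]=1,low[7]=2); scc=(scc[0]=0,scc[1]=?,scc[2]=?,scc[3]=?,scc[4]=?,scc[5]=?,scc[6]=?,scc[7]=?)
step 3: low=(low[0]=0,low[1]=1,low[2]=?,low[3]=?,low[4]=?,low[5]=?,low[6]=1,low[7]=1); scc=(scc[0]=0,scc[1]=?,scc[2]=?,scc[3]=?,scc[4]=?,scc[5]=?,scc[6]=?,scc[7]=?)
step 4: low=(low[0]=0,low[1]=1,low[2]=?,low[3]=?,low[4]=?,low[5]=?,low[6]=1,low[7]=1); scc=(scc[0]=0,scc[1]=1,scc[2]=?,scc[3]=?,scc[4]=?,scc[5]=?,scc[6]=1,scc[7]=1)
step 5: low=(low[0]=0,low[1]=1,low[2]=4,low[3]=?,low[4]=5,low[5]=?,low[6]=1,low[7]=1); scc=(scc[0]=0,scc[1]=1,scc[2]=?,scc[3]=?,scc[4]=2,scc[5]=?,scc[6]=1,scc[7]=1)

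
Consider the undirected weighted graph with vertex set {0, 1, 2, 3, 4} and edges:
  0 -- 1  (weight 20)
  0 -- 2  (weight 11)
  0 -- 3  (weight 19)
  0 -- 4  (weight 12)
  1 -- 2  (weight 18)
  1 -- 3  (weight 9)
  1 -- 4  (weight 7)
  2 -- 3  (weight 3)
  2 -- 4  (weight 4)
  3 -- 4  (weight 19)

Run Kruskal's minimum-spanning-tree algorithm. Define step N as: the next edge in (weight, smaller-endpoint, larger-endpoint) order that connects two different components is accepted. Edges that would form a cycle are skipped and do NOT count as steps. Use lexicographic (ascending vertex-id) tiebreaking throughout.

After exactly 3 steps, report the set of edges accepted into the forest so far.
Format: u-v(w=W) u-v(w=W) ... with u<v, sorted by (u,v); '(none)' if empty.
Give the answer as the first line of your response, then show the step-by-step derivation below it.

1-4(w=7) 2-3(w=3) 2-4(w=4)

step 1: add edge 2-3 (w=3); MST = {2-3(w=3)}
step 2: add edge 2-4 (w=4); MST = {2-3(w=3) 2-4(w=4)}
step 3: add edge 1-4 (w=7); MST = {1-4(w=7) 2-3(w=3) 2-4(w=4)}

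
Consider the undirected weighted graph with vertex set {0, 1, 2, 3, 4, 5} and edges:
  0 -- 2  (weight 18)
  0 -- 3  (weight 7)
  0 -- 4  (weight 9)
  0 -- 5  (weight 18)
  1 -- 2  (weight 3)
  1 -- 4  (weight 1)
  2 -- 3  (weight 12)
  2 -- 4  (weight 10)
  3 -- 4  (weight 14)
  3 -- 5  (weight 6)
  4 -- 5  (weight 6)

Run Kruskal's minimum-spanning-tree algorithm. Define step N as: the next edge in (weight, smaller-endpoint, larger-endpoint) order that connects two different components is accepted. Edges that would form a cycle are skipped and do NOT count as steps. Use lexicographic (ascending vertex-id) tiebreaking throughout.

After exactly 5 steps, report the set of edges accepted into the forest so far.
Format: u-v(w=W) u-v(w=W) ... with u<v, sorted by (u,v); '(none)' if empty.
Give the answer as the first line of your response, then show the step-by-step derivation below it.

0-3(w=7) 1-2(w=3) 1-4(w=1) 3-5(w=6) 4-5(w=6)

step 1: add edge 1-4 (w=1); MST = {1-4(w=1)}
step 2: add edge 1-2 (w=3); MST = {1-2(w=3) 1-4(w=1)}
step 3: add edge 3-5 (w=6); MST = {1-2(w=3) 1-4(w=1) 3-5(w=6)}
step 4: add edge 4-5 (w=6); MST = {1-2(w=3) 1-4(w=1) 3-5(w=6) 4-5(w=6)}
step 5: add edge 0-3 (w=7); MST = {0-3(w=7) 1-2(w=3) 1-4(w=1) 3-5(w=6) 4-5(w=6)}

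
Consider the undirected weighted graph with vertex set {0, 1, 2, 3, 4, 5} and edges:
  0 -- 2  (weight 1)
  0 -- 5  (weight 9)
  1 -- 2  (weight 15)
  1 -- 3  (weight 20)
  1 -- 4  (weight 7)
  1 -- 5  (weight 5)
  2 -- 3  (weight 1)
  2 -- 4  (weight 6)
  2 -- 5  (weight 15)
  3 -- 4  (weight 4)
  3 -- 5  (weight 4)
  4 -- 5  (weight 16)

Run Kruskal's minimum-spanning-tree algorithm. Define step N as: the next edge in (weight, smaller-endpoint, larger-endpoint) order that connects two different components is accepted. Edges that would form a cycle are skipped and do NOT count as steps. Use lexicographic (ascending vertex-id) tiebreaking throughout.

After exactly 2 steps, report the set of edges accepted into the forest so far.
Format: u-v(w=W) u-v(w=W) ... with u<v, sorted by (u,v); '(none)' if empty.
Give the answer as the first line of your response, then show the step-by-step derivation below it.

0-2(w=1) 2-3(w=1)

step 1: add edge 0-2 (w=1); MST = {0-2(w=1)}
step 2: add edge 2-3 (w=1); MST = {0-2(w=1) 2-3(w=1)}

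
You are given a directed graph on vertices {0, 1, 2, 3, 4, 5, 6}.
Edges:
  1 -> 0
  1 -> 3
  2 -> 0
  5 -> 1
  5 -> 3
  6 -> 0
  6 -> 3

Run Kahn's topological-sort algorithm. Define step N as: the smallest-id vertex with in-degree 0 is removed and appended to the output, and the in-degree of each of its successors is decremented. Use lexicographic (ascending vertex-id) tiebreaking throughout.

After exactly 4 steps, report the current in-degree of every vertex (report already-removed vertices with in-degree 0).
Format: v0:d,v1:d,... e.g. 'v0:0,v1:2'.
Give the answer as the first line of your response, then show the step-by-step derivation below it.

v0:1,v1:0,v2:0,v3:1,v4:0,v5:0,v6:0

step 1: output 2; order=[2]; indeg=(2,1,0,3,0,0,0)
step 2: output 4; order=[2,4]; indeg=(2,1,0,3,0,0,0)
step 3: output 5; order=[2,4,5]; indeg=(2,0,0,2,0,0,0)
step 4: output 1; order=[2,4,5,1]; indeg=(1,0,0,1,0,0,0)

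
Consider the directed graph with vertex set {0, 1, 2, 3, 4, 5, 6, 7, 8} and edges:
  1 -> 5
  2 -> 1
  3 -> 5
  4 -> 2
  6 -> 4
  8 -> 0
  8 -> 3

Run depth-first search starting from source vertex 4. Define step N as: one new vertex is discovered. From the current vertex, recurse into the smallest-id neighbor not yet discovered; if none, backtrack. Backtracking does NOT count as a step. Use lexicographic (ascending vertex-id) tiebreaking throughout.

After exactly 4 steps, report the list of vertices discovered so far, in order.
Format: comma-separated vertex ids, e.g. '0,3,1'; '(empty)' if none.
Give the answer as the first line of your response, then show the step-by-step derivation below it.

4,2,1,5

step 1: discover 4; path=4; order=4
step 2: discover 2; path=4>2; order=4,2
step 3: discover 1; path=4>2>1; order=4,2,1
step 4: discover 5; path=4>2>1>5; order=4,2,1,5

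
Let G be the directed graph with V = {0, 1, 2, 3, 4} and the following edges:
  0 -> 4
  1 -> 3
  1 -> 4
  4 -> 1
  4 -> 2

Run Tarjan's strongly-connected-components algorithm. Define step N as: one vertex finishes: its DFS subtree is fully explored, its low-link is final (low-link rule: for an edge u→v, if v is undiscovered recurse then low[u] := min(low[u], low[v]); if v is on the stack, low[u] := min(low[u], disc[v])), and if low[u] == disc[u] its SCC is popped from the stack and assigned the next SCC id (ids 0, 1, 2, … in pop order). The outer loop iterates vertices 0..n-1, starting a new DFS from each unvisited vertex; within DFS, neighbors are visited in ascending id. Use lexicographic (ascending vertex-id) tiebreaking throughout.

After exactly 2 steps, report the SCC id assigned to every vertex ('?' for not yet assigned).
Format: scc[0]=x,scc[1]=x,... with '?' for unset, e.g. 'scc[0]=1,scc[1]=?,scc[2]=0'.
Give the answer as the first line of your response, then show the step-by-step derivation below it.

scc[0]=?,scc[1]=?,scc[2]=?,scc[3]=0,scc[4]=?

step 1: low=(low[0]=0,low[1]=2,low[2]=?,low[3]=3,low[4]=1); scc=(scc[0]=?,scc[1]=?,scc[2]=?,scc[3]=0,scc[4]=?)
step 2: low=(low[0]=0,low[1]=1,low[2]=?,low[3]=3,low[4]=1); scc=(scc[0]=?,scc[1]=?,scc[2]=?,scc[3]=0,scc[4]=?)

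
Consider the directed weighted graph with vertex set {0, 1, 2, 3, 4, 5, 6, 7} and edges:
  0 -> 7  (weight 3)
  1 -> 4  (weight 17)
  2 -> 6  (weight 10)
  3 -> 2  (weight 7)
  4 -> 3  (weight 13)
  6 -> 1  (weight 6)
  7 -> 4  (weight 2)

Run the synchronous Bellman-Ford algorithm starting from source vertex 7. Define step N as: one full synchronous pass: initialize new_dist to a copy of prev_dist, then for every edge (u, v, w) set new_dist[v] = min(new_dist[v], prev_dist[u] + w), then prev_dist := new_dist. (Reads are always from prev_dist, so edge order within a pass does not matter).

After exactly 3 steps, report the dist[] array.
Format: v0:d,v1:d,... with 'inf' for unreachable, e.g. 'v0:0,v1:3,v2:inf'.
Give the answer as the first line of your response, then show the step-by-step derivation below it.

v0:inf,v1:inf,v2:22,v3:15,v4:2,v5:inf,v6:inf,v7:0

step 1: dist = v0:inf,v1:inf,v2:inf,v3:inf,v4:2,v5:inf,v6:inf,v7:0
step 2: dist = v0:inf,v1:inf,v2:inf,v3:15,v4:2,v5:inf,v6:inf,v7:0
step 3: dist = v0:inf,v1:inf,v2:22,v3:15,v4:2,v5:inf,v6:inf,v7:0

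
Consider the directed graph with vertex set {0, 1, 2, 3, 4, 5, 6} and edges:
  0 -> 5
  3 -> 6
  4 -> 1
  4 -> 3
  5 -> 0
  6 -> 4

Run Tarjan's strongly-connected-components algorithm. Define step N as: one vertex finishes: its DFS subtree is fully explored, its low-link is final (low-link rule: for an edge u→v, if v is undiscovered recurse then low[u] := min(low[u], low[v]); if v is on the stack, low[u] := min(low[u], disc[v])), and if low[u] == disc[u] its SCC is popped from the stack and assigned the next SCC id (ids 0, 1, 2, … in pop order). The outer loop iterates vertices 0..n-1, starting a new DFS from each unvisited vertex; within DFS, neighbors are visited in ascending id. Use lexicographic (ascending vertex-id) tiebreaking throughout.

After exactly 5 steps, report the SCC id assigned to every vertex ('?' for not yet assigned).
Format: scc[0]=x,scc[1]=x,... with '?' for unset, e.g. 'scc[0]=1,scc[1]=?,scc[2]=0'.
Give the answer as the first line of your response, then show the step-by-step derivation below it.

scc[0]=0,scc[1]=1,scc[2]=2,scc[3]=?,scc[4]=?,scc[5]=0,scc[6]=?

step 1: low=(low[0]=0,low[1]=?,low[2]=?,low[3]=?,low[4]=?,low[5]=0,low[6]=?); scc=(scc[0]=?,scc[1]=?,scc[2]=?,scc[3]=?,scc[4]=?,scc[5]=?,scc[6]=?)
step 2: low=(low[0]=0,low[1]=?,low[2]=?,low[3]=?,low[4]=?,low[5]=0,low[6]=?); scc=(scc[0]=0,scc[1]=?,scc[2]=?,scc[3]=?,scc[4]=?,scc[5]=0,scc[6]=?)
step 3: low=(low[0]=0,low[1]=2,low[2]=?,low[3]=?,low[4]=?,low[5]=0,low[6]=?); scc=(scc[0]=0,scc[1]=1,scc[2]=?,scc[3]=?,scc[4]=?,scc[5]=0,scc[6]=?)
step 4: low=(low[0]=0,low[1]=2,low[2]=3,low[3]=?,low[4]=?,low[5]=0,low[6]=?); scc=(scc[0]=0,scc[1]=1,scc[2]=2,scc[3]=?,scc[4]=?,scc[5]=0,scc[6]=?)
step 5: low=(low[0]=0,low[1]=2,low[2]=3,low[3]=4,low[4]=4,low[5]=0,low[6]=5); scc=(scc[0]=0,scc[1]=1,scc[2]=2,scc[3]=?,scc[4]=?,scc[5]=0,scc[6]=?)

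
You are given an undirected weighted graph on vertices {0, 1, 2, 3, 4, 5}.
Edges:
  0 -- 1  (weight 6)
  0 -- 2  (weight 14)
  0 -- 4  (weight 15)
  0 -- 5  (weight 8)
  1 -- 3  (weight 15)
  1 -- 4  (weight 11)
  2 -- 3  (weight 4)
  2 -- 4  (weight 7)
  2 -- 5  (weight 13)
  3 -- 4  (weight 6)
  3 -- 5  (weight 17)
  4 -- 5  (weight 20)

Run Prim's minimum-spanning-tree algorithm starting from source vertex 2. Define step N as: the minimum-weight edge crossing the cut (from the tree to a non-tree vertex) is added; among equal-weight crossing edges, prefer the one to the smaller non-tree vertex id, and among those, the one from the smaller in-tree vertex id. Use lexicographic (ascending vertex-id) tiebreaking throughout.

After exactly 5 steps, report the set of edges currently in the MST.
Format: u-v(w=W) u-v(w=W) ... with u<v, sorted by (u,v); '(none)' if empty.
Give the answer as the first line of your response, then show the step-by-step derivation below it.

0-1(w=6) 0-5(w=8) 1-4(w=11) 2-3(w=4) 3-4(w=6)

step 1: add edge 2-3 (w=4); MST = {2-3(w=4)}
step 2: add edge 3-4 (w=6); MST = {2-3(w=4) 3-4(w=6)}
step 3: add edge 1-4 (w=11); MST = {1-4(w=11) 2-3(w=4) 3-4(w=6)}
step 4: add edge 0-1 (w=6); MST = {0-1(w=6) 1-4(w=11) 2-3(w=4) 3-4(w=6)}
step 5: add edge 0-5 (w=8); MST = {0-1(w=6) 0-5(w=8) 1-4(w=11) 2-3(w=4) 3-4(w=6)}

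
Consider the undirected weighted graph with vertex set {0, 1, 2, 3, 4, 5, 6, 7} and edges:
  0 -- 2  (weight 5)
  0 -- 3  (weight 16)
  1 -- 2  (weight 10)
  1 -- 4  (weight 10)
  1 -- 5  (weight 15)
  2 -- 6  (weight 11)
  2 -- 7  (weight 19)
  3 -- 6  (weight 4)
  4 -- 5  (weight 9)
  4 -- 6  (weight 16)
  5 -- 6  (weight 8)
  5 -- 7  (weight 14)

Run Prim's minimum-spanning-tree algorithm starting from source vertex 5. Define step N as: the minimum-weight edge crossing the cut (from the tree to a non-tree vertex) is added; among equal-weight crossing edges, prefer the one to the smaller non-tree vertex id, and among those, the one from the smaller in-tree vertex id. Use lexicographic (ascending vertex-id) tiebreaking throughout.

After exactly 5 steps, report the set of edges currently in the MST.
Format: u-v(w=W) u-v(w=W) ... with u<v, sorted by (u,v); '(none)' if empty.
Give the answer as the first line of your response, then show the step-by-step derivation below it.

1-2(w=10) 1-4(w=10) 3-6(w=4) 4-5(w=9) 5-6(w=8)

step 1: add edge 5-6 (w=8); MST = {5-6(w=8)}
step 2: add edge 3-6 (w=4); MST = {3-6(w=4) 5-6(w=8)}
step 3: add edge 4-5 (w=9); MST = {3-6(w=4) 4-5(w=9) 5-6(w=8)}
step 4: add edge 1-4 (w=10); MST = {1-4(w=10) 3-6(w=4) 4-5(w=9) 5-6(w=8)}
step 5: add edge 1-2 (w=10); MST = {1-2(w=10) 1-4(w=10) 3-6(w=4) 4-5(w=9) 5-6(w=8)}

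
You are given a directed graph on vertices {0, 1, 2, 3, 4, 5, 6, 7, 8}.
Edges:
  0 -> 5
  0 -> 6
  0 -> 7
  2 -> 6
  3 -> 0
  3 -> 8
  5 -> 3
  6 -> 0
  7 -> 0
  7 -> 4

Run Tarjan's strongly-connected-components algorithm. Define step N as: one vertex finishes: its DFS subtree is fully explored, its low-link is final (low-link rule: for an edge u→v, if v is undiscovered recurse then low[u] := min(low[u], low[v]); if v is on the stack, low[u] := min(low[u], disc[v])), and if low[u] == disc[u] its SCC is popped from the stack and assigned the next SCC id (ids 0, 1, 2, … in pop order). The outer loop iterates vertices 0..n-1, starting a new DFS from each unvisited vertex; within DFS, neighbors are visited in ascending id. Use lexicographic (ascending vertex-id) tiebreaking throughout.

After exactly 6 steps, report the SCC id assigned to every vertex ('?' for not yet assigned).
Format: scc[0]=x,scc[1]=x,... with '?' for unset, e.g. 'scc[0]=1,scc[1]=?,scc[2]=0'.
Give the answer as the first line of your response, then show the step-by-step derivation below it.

scc[0]=?,scc[1]=?,scc[2]=?,scc[3]=?,scc[4]=1,scc[5]=?,scc[6]=?,scc[7]=?,scc[8]=0

step 1: low=(low[0]=0,low[1]=?,low[2]=?,low[3]=0,low[4]=?,low[5]=1,low[6]=?,low[7]=?,low[8]=3); scc=(scc[0]=?,scc[1]=?,scc[2]=?,scc[3]=?,scc[4]=?,scc[5]=?,scc[6]=?,scc[7]=?,scc[8]=0)
step 2: low=(low[0]=0,low[1]=?,low[2]=?,low[3]=0,low[4]=?,low[5]=1,low[6]=?,low[7]=?,low[8]=3); scc=(scc[0]=?,scc[1]=?,scc[2]=?,scc[3]=?,scc[4]=?,scc[5]=?,scc[6]=?,scc[7]=?,scc[8]=0)
step 3: low=(low[0]=0,low[1]=?,low[2]=?,low[3]=0,low[4]=?,low[5]=0,low[6]=?,low[7]=?,low[8]=3); scc=(scc[0]=?,scc[1]=?,scc[2]=?,scc[3]=?,scc[4]=?,scc[5]=?,scc[6]=?,scc[7]=?,scc[8]=0)
step 4: low=(low[0]=0,low[1]=?,low[2]=?,low[3]=0,low[4]=?,low[5]=0,low[6]=0,low[7]=?,low[8]=3); scc=(scc[0]=?,scc[1]=?,scc[2]=?,scc[3]=?,scc[4]=?,scc[5]=?,scc[6]=?,scc[7]=?,scc[8]=0)
step 5: low=(low[0]=0,low[1]=?,low[2]=?,low[3]=0,low[4]=6,low[5]=0,low[6]=0,low[7]=0,low[8]=3); scc=(scc[0]=?,scc[1]=?,scc[2]=?,scc[3]=?,scc[4]=1,scc[5]=?,scc[6]=?,scc[7]=?,scc[8]=0)
step 6: low=(low[0]=0,low[1]=?,low[2]=?,low[3]=0,low[4]=6,low[5]=0,low[6]=0,low[7]=0,low[8]=3); scc=(scc[0]=?,scc[1]=?,scc[2]=?,scc[3]=?,scc[4]=1,scc[5]=?,scc[6]=?,scc[7]=?,scc[8]=0)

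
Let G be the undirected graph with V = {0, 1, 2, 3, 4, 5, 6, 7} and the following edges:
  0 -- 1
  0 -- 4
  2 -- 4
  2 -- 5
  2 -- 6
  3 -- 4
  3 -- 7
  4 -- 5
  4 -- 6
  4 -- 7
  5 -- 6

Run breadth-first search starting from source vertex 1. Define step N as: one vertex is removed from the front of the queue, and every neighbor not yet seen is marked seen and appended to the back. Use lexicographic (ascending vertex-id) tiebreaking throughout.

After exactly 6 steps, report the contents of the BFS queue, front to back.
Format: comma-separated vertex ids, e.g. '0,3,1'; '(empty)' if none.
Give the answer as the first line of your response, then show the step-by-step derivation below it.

6,7

step 1: dequeue 1; queue=[0]; order=1
step 2: dequeue 0; queue=[4]; order=1,0
step 3: dequeue 4; queue=[2,3,5,6,7]; order=1,0,4
step 4: dequeue 2; queue=[3,5,6,7]; order=1,0,4,2
step 5: dequeue 3; queue=[5,6,7]; order=1,0,4,2,3
step 6: dequeue 5; queue=[6,7]; order=1,0,4,2,3,5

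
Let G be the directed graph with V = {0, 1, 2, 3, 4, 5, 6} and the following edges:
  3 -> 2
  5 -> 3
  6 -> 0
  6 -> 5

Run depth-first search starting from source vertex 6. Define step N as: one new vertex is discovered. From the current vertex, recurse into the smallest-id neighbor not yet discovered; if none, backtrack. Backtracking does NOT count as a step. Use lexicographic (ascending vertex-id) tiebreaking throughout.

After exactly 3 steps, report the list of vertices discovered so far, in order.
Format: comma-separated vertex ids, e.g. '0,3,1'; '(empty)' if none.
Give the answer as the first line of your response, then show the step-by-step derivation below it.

6,0,5

step 1: discover 6; path=6; order=6
step 2: discover 0; path=6>0; order=6,0
step 3: discover 5; path=6>5; order=6,0,5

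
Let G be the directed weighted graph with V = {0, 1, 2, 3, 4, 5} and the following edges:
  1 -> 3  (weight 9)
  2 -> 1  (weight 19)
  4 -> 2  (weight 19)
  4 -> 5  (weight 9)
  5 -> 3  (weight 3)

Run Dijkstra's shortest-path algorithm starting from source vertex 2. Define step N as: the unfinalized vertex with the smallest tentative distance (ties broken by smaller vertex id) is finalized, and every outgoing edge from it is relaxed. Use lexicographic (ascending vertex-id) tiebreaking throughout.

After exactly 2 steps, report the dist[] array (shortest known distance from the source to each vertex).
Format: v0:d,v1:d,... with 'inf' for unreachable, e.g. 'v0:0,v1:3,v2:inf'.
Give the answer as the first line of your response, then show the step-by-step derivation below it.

v0:inf,v1:19,v2:0,v3:28,v4:inf,v5:inf

step 1: dist = v0:inf,v1:19,v2:0,v3:inf,v4:inf,v5:inf
step 2: dist = v0:inf,v1:19,v2:0,v3:28,v4:inf,v5:inf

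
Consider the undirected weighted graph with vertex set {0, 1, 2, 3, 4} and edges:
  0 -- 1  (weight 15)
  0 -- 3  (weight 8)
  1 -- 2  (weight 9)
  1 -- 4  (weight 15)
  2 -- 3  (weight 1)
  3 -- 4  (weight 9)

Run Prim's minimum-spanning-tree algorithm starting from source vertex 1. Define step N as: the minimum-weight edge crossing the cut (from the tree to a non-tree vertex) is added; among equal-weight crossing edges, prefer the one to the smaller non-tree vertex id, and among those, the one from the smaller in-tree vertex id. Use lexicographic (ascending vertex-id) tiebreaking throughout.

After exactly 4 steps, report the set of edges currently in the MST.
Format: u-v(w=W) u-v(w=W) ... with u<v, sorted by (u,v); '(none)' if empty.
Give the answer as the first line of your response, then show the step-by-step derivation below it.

0-3(w=8) 1-2(w=9) 2-3(w=1) 3-4(w=9)

step 1: add edge 1-2 (w=9); MST = {1-2(w=9)}
step 2: add edge 2-3 (w=1); MST = {1-2(w=9) 2-3(w=1)}
step 3: add edge 0-3 (w=8); MST = {0-3(w=8) 1-2(w=9) 2-3(w=1)}
step 4: add edge 3-4 (w=9); MST = {0-3(w=8) 1-2(w=9) 2-3(w=1) 3-4(w=9)}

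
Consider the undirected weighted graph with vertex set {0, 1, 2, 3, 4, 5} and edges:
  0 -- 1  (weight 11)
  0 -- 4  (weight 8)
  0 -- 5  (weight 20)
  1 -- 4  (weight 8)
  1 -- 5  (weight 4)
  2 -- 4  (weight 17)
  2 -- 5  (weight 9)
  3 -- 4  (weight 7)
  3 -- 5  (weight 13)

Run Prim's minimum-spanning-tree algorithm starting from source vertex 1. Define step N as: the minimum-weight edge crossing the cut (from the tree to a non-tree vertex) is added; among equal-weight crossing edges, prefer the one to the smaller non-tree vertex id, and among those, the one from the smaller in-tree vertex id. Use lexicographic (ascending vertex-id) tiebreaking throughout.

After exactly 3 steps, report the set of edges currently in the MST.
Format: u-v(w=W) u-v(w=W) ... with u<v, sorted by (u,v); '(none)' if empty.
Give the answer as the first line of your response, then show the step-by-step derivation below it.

1-4(w=8) 1-5(w=4) 3-4(w=7)

step 1: add edge 1-5 (w=4); MST = {1-5(w=4)}
step 2: add edge 1-4 (w=8); MST = {1-4(w=8) 1-5(w=4)}
step 3: add edge 3-4 (w=7); MST = {1-4(w=8) 1-5(w=4) 3-4(w=7)}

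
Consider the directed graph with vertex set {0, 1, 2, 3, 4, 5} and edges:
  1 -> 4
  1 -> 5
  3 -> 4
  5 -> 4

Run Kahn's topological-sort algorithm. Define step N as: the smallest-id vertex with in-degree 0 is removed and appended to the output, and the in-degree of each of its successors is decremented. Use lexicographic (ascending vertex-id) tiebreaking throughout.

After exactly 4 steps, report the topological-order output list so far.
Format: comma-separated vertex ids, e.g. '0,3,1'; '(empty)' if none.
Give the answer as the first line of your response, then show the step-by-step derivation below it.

0,1,2,3

step 1: output 0; order=[0]; indeg=(0,0,0,0,3,1)
step 2: output 1; order=[0,1]; indeg=(0,0,0,0,2,0)
step 3: output 2; order=[0,1,2]; indeg=(0,0,0,0,2,0)
step 4: output 3; order=[0,1,2,3]; indeg=(0,0,0,0,1,0)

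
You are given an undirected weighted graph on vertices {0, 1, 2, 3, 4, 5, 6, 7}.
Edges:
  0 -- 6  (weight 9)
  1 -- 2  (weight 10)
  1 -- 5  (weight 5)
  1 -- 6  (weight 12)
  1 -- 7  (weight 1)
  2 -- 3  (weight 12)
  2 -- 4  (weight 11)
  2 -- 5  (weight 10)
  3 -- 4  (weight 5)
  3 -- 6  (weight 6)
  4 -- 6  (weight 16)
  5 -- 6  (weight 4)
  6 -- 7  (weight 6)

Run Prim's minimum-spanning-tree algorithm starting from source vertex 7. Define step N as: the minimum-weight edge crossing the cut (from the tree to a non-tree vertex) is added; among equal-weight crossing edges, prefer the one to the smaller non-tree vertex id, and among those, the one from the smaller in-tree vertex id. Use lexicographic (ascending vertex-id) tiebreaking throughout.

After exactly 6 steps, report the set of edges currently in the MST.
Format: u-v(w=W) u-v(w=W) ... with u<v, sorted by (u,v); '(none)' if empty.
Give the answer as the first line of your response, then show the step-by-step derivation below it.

0-6(w=9) 1-5(w=5) 1-7(w=1) 3-4(w=5) 3-6(w=6) 5-6(w=4)

step 1: add edge 1-7 (w=1); MST = {1-7(w=1)}
step 2: add edge 1-5 (w=5); MST = {1-5(w=5) 1-7(w=1)}
step 3: add edge 5-6 (w=4); MST = {1-5(w=5) 1-7(w=1) 5-6(w=4)}
step 4: add edge 3-6 (w=6); MST = {1-5(w=5) 1-7(w=1) 3-6(w=6) 5-6(w=4)}
step 5: add edge 3-4 (w=5); MST = {1-5(w=5) 1-7(w=1) 3-4(w=5) 3-6(w=6) 5-6(w=4)}
step 6: add edge 0-6 (w=9); MST = {0-6(w=9) 1-5(w=5) 1-7(w=1) 3-4(w=5) 3-6(w=6) 5-6(w=4)}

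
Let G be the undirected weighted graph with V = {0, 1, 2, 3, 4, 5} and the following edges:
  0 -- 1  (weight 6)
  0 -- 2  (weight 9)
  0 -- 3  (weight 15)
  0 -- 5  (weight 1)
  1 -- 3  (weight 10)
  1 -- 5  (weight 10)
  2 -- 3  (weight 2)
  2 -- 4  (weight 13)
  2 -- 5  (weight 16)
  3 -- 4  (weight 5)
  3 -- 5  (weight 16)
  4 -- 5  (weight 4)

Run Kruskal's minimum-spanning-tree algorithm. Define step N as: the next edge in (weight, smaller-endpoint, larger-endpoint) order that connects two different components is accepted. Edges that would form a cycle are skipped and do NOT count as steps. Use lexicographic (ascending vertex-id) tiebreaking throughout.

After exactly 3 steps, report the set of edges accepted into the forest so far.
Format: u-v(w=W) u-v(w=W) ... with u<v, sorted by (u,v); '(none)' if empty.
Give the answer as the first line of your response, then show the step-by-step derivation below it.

0-5(w=1) 2-3(w=2) 4-5(w=4)

step 1: add edge 0-5 (w=1); MST = {0-5(w=1)}
step 2: add edge 2-3 (w=2); MST = {0-5(w=1) 2-3(w=2)}
step 3: add edge 4-5 (w=4); MST = {0-5(w=1) 2-3(w=2) 4-5(w=4)}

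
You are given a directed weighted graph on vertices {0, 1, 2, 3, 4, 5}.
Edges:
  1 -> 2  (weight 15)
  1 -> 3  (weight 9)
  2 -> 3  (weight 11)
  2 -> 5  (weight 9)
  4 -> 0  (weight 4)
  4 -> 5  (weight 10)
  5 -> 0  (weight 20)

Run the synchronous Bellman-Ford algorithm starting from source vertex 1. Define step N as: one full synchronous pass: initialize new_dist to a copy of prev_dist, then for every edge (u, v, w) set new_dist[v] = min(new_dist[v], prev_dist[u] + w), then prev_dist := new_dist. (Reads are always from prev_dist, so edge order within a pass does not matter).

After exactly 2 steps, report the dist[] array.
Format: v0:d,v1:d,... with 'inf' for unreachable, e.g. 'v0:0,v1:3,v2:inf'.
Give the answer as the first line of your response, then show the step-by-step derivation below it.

v0:inf,v1:0,v2:15,v3:9,v4:inf,v5:24

step 1: dist = v0:inf,v1:0,v2:15,v3:9,v4:inf,v5:inf
step 2: dist = v0:inf,v1:0,v2:15,v3:9,v4:inf,v5:24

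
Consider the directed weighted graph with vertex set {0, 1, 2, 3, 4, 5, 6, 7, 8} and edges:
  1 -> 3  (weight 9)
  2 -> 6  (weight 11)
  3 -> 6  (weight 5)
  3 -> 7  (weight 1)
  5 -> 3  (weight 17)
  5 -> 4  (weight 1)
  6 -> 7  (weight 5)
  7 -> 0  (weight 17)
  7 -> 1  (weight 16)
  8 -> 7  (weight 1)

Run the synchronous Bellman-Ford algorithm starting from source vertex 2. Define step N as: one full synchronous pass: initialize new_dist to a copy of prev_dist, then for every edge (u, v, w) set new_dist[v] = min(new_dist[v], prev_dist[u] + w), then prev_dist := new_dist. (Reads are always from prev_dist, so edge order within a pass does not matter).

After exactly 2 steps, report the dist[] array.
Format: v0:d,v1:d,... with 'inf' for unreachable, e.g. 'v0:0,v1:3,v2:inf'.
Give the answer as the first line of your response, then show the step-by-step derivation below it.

v0:inf,v1:inf,v2:0,v3:inf,v4:inf,v5:inf,v6:11,v7:16,v8:inf

step 1: dist = v0:inf,v1:inf,v2:0,v3:inf,v4:inf,v5:inf,v6:11,v7:inf,v8:inf
step 2: dist = v0:inf,v1:inf,v2:0,v3:inf,v4:inf,v5:inf,v6:11,v7:16,v8:inf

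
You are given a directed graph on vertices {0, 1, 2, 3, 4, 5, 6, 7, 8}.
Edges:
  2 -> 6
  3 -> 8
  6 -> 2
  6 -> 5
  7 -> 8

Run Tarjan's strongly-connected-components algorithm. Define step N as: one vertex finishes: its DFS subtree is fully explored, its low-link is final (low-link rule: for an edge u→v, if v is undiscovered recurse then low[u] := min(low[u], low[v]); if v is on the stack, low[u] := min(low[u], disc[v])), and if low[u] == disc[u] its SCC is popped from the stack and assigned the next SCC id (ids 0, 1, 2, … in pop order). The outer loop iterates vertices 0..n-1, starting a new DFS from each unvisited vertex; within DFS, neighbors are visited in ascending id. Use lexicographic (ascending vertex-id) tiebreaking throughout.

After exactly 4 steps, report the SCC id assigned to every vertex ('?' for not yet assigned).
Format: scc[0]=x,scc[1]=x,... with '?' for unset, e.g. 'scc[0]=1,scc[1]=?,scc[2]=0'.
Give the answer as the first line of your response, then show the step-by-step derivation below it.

scc[0]=0,scc[1]=1,scc[2]=?,scc[3]=?,scc[4]=?,scc[5]=2,scc[6]=?,scc[7]=?,scc[8]=?

step 1: low=(low[0]=0,low[1]=?,low[2]=?,low[3]=?,low[4]=?,low[5]=?,low[6]=?,low[7]=?,low[8]=?); scc=(scc[0]=0,scc[1]=?,scc[2]=?,scc[3]=?,scc[4]=?,scc[5]=?,scc[6]=?,scc[7]=?,scc[8]=?)
step 2: low=(low[0]=0,low[1]=1,low[2]=?,low[3]=?,low[4]=?,low[5]=?,low[6]=?,low[7]=?,low[8]=?); scc=(scc[0]=0,scc[1]=1,scc[2]=?,scc[3]=?,scc[4]=?,scc[5]=?,scc[6]=?,scc[7]=?,scc[8]=?)
step 3: low=(low[0]=0,low[1]=1,low[2]=2,low[3]=?,low[4]=?,low[5]=4,low[6]=2,low[7]=?,low[8]=?); scc=(scc[0]=0,scc[1]=1,scc[2]=?,scc[3]=?,scc[4]=?,scc[5]=2,scc[6]=?,scc[7]=?,scc[8]=?)
step 4: low=(low[0]=0,low[1]=1,low[2]=2,low[3]=?,low[4]=?,low[5]=4,low[6]=2,low[7]=?,low[8]=?); scc=(scc[0]=0,scc[1]=1,scc[2]=?,scc[3]=?,scc[4]=?,scc[5]=2,scc[6]=?,scc[7]=?,scc[8]=?)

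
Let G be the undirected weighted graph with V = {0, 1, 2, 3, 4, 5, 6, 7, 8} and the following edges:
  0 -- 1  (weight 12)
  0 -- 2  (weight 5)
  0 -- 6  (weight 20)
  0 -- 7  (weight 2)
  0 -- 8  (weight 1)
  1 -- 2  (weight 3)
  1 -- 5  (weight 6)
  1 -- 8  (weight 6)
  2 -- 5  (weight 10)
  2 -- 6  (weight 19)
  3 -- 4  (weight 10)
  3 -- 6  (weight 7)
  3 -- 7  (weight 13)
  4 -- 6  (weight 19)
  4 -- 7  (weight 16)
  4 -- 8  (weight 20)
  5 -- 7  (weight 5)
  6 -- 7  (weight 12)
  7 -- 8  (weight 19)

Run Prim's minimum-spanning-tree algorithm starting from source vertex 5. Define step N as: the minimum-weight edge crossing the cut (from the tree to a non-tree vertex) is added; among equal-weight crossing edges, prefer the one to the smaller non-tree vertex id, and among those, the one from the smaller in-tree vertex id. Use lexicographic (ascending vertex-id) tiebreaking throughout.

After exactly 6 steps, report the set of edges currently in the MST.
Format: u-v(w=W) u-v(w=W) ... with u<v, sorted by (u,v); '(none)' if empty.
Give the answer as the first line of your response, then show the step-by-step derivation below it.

0-2(w=5) 0-7(w=2) 0-8(w=1) 1-2(w=3) 5-7(w=5) 6-7(w=12)

step 1: add edge 5-7 (w=5); MST = {5-7(w=5)}
step 2: add edge 0-7 (w=2); MST = {0-7(w=2) 5-7(w=5)}
step 3: add edge 0-8 (w=1); MST = {0-7(w=2) 0-8(w=1) 5-7(w=5)}
step 4: add edge 0-2 (w=5); MST = {0-2(w=5) 0-7(w=2) 0-8(w=1) 5-7(w=5)}
step 5: add edge 1-2 (w=3); MST = {0-2(w=5) 0-7(w=2) 0-8(w=1) 1-2(w=3) 5-7(w=5)}
step 6: add edge 6-7 (w=12); MST = {0-2(w=5) 0-7(w=2) 0-8(w=1) 1-2(w=3) 5-7(w=5) 6-7(w=12)}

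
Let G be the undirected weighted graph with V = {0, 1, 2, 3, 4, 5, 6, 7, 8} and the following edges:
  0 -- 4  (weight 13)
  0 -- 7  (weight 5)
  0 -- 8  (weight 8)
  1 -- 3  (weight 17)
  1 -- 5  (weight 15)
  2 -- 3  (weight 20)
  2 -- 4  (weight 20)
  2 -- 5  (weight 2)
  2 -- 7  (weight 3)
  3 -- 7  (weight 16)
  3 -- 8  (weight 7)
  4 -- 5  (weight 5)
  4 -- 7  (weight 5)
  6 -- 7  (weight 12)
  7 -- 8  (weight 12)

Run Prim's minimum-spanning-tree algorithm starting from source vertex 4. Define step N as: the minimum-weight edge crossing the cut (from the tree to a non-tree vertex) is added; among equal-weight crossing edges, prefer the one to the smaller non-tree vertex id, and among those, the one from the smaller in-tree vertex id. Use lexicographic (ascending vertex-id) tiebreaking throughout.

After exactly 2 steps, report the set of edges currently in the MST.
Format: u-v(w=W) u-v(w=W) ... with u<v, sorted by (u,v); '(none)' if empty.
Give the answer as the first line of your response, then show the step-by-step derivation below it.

2-5(w=2) 4-5(w=5)

step 1: add edge 4-5 (w=5); MST = {4-5(w=5)}
step 2: add edge 2-5 (w=2); MST = {2-5(w=2) 4-5(w=5)}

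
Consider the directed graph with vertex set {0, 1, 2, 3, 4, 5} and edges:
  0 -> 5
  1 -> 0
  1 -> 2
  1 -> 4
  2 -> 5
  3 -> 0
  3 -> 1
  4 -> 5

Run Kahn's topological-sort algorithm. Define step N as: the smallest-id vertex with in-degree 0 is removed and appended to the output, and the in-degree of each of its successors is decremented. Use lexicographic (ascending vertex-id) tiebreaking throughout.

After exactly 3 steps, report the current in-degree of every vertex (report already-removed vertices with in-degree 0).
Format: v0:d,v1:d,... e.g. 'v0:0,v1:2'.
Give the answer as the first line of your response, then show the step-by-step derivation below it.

v0:0,v1:0,v2:0,v3:0,v4:0,v5:2

step 1: output 3; order=[3]; indeg=(1,0,1,0,1,3)
step 2: output 1; order=[3,1]; indeg=(0,0,0,0,0,3)
step 3: output 0; order=[3,1,0]; indeg=(0,0,0,0,0,2)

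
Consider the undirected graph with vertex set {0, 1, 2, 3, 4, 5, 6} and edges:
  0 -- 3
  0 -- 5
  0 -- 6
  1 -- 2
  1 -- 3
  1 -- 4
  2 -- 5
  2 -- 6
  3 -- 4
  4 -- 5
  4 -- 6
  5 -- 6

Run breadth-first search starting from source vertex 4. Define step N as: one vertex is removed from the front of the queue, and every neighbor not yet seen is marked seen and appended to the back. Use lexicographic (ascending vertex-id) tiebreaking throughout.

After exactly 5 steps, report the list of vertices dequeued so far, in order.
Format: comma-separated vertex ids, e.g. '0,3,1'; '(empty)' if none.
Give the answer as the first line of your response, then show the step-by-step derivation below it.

4,1,3,5,6

step 1: dequeue 4; queue=[1,3,5,6]; order=4
step 2: dequeue 1; queue=[3,5,6,2]; order=4,1
step 3: dequeue 3; queue=[5,6,2,0]; order=4,1,3
step 4: dequeue 5; queue=[6,2,0]; order=4,1,3,5
step 5: dequeue 6; queue=[2,0]; order=4,1,3,5,6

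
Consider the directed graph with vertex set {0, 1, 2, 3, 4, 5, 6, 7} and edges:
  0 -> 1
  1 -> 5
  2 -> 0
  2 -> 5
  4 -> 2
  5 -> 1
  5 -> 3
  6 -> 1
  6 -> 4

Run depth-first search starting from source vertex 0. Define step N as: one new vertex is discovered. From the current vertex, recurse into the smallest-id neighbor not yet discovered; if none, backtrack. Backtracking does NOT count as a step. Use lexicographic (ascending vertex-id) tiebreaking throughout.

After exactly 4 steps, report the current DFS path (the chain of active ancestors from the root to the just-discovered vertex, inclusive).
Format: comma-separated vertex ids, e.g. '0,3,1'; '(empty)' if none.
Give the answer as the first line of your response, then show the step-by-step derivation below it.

0,1,5,3

step 1: discover 0; path=0; order=0
step 2: discover 1; path=0>1; order=0,1
step 3: discover 5; path=0>1>5; order=0,1,5
step 4: discover 3; path=0>1>5>3; order=0,1,5,3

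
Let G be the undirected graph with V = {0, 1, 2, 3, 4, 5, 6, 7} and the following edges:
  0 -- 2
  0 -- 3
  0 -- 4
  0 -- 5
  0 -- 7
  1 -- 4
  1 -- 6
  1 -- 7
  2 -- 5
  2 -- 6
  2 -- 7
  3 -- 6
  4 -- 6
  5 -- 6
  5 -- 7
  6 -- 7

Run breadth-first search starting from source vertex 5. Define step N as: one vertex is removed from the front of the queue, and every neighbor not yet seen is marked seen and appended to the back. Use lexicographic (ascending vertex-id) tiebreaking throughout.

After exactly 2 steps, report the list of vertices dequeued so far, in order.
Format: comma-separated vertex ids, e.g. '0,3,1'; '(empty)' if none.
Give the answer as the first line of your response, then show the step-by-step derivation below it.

5,0

step 1: dequeue 5; queue=[0,2,6,7]; order=5
step 2: dequeue 0; queue=[2,6,7,3,4]; order=5,0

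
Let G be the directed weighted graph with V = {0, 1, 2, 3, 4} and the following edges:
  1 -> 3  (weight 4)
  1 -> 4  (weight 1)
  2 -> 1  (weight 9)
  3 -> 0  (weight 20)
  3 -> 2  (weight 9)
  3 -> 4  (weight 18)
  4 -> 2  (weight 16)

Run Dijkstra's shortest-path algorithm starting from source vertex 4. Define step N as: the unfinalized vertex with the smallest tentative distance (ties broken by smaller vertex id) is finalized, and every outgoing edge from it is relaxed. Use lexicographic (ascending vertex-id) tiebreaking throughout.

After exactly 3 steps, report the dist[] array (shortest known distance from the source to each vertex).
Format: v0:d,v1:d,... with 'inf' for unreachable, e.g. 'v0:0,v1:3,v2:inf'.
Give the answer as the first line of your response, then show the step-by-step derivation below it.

v0:inf,v1:25,v2:16,v3:29,v4:0

step 1: dist = v0:inf,v1:inf,v2:16,v3:inf,v4:0
step 2: dist = v0:inf,v1:25,v2:16,v3:inf,v4:0
step 3: dist = v0:inf,v1:25,v2:16,v3:29,v4:0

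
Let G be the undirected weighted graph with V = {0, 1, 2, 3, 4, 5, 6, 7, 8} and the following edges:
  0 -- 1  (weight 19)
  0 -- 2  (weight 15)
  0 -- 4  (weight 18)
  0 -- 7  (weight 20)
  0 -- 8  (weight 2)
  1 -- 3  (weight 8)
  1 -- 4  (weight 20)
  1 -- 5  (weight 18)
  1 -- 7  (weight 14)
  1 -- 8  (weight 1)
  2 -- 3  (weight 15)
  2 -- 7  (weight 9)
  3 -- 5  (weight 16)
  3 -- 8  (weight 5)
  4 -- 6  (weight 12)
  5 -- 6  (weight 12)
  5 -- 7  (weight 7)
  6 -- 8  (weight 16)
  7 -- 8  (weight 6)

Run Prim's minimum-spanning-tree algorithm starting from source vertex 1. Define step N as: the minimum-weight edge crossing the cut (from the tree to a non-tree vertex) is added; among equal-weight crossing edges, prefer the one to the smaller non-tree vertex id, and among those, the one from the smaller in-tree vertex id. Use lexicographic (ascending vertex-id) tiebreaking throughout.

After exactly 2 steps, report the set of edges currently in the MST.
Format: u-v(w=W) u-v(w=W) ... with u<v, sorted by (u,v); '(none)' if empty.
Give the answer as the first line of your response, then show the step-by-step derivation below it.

0-8(w=2) 1-8(w=1)

step 1: add edge 1-8 (w=1); MST = {1-8(w=1)}
step 2: add edge 0-8 (w=2); MST = {0-8(w=2) 1-8(w=1)}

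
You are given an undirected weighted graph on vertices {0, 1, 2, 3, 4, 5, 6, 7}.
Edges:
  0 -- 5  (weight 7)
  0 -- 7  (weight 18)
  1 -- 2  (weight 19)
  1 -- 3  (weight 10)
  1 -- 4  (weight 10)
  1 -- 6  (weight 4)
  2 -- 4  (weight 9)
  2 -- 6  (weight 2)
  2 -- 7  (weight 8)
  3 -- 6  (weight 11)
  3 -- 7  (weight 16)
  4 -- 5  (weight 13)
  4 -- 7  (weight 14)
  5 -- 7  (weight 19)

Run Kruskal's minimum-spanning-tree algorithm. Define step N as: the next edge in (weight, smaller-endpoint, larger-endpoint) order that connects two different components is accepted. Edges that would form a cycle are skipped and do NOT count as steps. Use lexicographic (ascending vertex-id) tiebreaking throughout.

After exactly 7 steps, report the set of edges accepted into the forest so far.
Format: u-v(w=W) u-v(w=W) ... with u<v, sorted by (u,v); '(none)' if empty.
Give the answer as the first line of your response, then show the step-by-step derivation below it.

0-5(w=7) 1-3(w=10) 1-6(w=4) 2-4(w=9) 2-6(w=2) 2-7(w=8) 4-5(w=13)

step 1: add edge 2-6 (w=2); MST = {2-6(w=2)}
step 2: add edge 1-6 (w=4); MST = {1-6(w=4) 2-6(w=2)}
step 3: add edge 0-5 (w=7); MST = {0-5(w=7) 1-6(w=4) 2-6(w=2)}
step 4: add edge 2-7 (w=8); MST = {0-5(w=7) 1-6(w=4) 2-6(w=2) 2-7(w=8)}
step 5: add edge 2-4 (w=9); MST = {0-5(w=7) 1-6(w=4) 2-4(w=9) 2-6(w=2) 2-7(w=8)}
step 6: add edge 1-3 (w=10); MST = {0-5(w=7) 1-3(w=10) 1-6(w=4) 2-4(w=9) 2-6(w=2) 2-7(w=8)}
step 7: add edge 4-5 (w=13); MST = {0-5(w=7) 1-3(w=10) 1-6(w=4) 2-4(w=9) 2-6(w=2) 2-7(w=8) 4-5(w=13)}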